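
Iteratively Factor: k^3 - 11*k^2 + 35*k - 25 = (k - 5)*(k^2 - 6*k + 5) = (k - 5)*(k - 1)*(k - 5)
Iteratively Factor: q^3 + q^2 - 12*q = (q + 4)*(q^2 - 3*q) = q*(q + 4)*(q - 3)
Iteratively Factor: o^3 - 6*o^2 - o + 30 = (o - 5)*(o^2 - o - 6) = (o - 5)*(o - 3)*(o + 2)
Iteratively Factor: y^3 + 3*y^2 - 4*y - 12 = (y + 3)*(y^2 - 4) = (y + 2)*(y + 3)*(y - 2)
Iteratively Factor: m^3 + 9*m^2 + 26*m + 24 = (m + 2)*(m^2 + 7*m + 12) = (m + 2)*(m + 3)*(m + 4)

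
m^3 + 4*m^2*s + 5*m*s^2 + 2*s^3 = (m + s)^2*(m + 2*s)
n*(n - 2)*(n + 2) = n^3 - 4*n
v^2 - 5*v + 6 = (v - 3)*(v - 2)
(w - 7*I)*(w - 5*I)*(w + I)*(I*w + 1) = I*w^4 + 12*w^3 - 34*I*w^2 + 12*w - 35*I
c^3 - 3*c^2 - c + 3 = (c - 3)*(c - 1)*(c + 1)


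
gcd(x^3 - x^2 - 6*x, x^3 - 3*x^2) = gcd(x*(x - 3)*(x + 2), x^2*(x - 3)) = x^2 - 3*x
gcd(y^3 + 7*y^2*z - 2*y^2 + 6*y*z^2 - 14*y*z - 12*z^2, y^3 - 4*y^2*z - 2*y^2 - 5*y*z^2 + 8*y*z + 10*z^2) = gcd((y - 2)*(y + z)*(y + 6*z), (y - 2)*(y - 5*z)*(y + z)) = y^2 + y*z - 2*y - 2*z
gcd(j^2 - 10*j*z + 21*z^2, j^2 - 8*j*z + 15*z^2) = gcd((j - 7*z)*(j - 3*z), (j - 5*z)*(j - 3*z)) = -j + 3*z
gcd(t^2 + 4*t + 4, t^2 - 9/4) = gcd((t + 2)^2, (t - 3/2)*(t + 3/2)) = 1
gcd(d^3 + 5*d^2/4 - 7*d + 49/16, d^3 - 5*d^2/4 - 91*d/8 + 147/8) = d^2 + 7*d/4 - 49/8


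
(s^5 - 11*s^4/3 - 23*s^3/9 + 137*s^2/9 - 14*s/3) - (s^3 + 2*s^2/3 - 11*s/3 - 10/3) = s^5 - 11*s^4/3 - 32*s^3/9 + 131*s^2/9 - s + 10/3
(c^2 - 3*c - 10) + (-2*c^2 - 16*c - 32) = -c^2 - 19*c - 42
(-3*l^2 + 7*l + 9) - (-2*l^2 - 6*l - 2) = -l^2 + 13*l + 11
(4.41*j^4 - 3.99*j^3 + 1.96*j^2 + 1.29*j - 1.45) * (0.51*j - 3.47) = 2.2491*j^5 - 17.3376*j^4 + 14.8449*j^3 - 6.1433*j^2 - 5.2158*j + 5.0315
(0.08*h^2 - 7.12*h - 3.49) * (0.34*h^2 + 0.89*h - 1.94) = 0.0272*h^4 - 2.3496*h^3 - 7.6786*h^2 + 10.7067*h + 6.7706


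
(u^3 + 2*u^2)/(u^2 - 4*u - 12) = u^2/(u - 6)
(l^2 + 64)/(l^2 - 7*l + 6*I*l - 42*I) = (l^2 + 64)/(l^2 + l*(-7 + 6*I) - 42*I)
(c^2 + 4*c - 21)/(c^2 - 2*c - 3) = (c + 7)/(c + 1)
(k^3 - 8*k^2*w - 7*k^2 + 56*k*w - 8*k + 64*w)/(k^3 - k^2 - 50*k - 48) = (k - 8*w)/(k + 6)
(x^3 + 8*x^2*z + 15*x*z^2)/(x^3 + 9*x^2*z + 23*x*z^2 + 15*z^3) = x/(x + z)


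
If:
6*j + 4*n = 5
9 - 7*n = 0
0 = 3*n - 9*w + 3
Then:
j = -1/42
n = 9/7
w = 16/21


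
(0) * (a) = 0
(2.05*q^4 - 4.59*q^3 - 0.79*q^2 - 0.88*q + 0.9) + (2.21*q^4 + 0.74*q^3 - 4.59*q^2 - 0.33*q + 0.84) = 4.26*q^4 - 3.85*q^3 - 5.38*q^2 - 1.21*q + 1.74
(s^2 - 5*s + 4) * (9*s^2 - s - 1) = 9*s^4 - 46*s^3 + 40*s^2 + s - 4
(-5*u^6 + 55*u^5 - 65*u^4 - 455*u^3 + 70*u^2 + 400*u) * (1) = -5*u^6 + 55*u^5 - 65*u^4 - 455*u^3 + 70*u^2 + 400*u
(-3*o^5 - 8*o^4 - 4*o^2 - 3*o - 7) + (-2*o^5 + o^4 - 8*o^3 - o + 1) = -5*o^5 - 7*o^4 - 8*o^3 - 4*o^2 - 4*o - 6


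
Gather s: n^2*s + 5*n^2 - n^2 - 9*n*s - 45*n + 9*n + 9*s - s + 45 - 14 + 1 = 4*n^2 - 36*n + s*(n^2 - 9*n + 8) + 32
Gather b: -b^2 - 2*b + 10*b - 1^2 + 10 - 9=-b^2 + 8*b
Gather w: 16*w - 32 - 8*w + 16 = 8*w - 16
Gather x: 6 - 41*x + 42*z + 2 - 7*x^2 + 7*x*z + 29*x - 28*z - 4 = -7*x^2 + x*(7*z - 12) + 14*z + 4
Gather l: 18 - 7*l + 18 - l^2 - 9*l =-l^2 - 16*l + 36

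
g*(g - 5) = g^2 - 5*g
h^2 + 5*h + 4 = (h + 1)*(h + 4)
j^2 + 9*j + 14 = (j + 2)*(j + 7)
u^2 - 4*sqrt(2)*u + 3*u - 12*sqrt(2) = (u + 3)*(u - 4*sqrt(2))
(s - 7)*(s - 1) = s^2 - 8*s + 7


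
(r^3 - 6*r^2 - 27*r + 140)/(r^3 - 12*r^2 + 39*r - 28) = (r + 5)/(r - 1)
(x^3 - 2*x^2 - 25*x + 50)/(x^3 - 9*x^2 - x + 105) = (x^2 + 3*x - 10)/(x^2 - 4*x - 21)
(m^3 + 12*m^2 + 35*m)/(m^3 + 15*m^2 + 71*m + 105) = m/(m + 3)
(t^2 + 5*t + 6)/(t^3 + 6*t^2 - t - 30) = (t + 2)/(t^2 + 3*t - 10)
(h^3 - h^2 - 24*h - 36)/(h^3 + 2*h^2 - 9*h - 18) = (h - 6)/(h - 3)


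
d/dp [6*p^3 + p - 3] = 18*p^2 + 1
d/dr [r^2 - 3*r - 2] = 2*r - 3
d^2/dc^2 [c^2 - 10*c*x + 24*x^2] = 2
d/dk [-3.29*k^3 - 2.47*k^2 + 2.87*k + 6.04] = -9.87*k^2 - 4.94*k + 2.87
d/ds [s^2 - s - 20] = 2*s - 1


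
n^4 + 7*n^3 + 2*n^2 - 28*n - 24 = (n - 2)*(n + 1)*(n + 2)*(n + 6)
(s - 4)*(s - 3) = s^2 - 7*s + 12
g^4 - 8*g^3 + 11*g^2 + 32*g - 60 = (g - 5)*(g - 3)*(g - 2)*(g + 2)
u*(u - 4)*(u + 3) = u^3 - u^2 - 12*u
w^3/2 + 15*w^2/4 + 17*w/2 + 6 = (w/2 + 1)*(w + 3/2)*(w + 4)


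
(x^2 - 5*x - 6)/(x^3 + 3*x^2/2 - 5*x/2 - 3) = 2*(x - 6)/(2*x^2 + x - 6)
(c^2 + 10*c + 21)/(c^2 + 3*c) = (c + 7)/c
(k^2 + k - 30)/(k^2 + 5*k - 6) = (k - 5)/(k - 1)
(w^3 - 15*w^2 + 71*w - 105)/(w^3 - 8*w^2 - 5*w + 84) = (w^2 - 8*w + 15)/(w^2 - w - 12)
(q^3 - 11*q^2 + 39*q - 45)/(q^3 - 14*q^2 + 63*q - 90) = (q - 3)/(q - 6)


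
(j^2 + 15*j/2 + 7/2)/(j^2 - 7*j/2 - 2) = (j + 7)/(j - 4)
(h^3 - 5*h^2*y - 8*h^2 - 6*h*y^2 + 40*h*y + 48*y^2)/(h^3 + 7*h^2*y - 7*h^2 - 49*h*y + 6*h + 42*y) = (h^3 - 5*h^2*y - 8*h^2 - 6*h*y^2 + 40*h*y + 48*y^2)/(h^3 + 7*h^2*y - 7*h^2 - 49*h*y + 6*h + 42*y)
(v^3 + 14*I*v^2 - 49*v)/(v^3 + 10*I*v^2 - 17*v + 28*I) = v*(v + 7*I)/(v^2 + 3*I*v + 4)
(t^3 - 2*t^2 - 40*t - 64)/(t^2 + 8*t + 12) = (t^2 - 4*t - 32)/(t + 6)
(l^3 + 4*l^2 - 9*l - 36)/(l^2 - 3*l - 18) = (l^2 + l - 12)/(l - 6)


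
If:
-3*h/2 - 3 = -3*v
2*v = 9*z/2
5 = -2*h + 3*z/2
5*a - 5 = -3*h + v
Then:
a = 5/2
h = -13/5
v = -3/10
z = -2/15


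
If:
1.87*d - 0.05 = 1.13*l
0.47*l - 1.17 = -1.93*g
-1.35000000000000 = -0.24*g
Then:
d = -12.43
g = 5.62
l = -20.61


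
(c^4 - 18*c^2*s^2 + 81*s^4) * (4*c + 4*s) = 4*c^5 + 4*c^4*s - 72*c^3*s^2 - 72*c^2*s^3 + 324*c*s^4 + 324*s^5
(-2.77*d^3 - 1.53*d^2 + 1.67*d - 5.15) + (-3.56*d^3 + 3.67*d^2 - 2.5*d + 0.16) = -6.33*d^3 + 2.14*d^2 - 0.83*d - 4.99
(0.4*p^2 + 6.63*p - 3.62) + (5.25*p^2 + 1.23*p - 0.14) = 5.65*p^2 + 7.86*p - 3.76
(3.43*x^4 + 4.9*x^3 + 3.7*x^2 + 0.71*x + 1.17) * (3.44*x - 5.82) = 11.7992*x^5 - 3.1066*x^4 - 15.79*x^3 - 19.0916*x^2 - 0.1074*x - 6.8094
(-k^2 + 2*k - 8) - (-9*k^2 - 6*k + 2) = 8*k^2 + 8*k - 10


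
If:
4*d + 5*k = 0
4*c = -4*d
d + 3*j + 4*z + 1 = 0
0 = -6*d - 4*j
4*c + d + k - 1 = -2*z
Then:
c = 30/41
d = -30/41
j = 45/41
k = 24/41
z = -73/82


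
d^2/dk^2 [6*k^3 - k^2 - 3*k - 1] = 36*k - 2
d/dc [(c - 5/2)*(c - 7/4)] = 2*c - 17/4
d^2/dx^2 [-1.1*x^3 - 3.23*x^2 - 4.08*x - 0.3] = -6.6*x - 6.46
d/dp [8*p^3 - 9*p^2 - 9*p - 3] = 24*p^2 - 18*p - 9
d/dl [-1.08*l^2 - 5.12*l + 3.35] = -2.16*l - 5.12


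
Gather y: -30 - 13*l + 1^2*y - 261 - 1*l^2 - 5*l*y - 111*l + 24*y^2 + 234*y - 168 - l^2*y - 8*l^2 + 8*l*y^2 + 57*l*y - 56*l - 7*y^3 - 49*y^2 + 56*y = -9*l^2 - 180*l - 7*y^3 + y^2*(8*l - 25) + y*(-l^2 + 52*l + 291) - 459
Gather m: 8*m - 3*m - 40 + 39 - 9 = 5*m - 10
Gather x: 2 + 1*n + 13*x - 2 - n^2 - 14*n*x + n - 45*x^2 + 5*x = -n^2 + 2*n - 45*x^2 + x*(18 - 14*n)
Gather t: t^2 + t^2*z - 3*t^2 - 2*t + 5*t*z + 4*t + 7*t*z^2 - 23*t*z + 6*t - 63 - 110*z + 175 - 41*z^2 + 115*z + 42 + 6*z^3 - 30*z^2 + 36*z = t^2*(z - 2) + t*(7*z^2 - 18*z + 8) + 6*z^3 - 71*z^2 + 41*z + 154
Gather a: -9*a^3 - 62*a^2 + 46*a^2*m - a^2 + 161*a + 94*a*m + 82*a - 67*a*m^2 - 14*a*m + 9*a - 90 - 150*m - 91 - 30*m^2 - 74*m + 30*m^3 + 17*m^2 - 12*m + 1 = -9*a^3 + a^2*(46*m - 63) + a*(-67*m^2 + 80*m + 252) + 30*m^3 - 13*m^2 - 236*m - 180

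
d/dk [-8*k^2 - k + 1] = -16*k - 1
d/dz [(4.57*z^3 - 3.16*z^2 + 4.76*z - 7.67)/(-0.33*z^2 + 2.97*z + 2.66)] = (-1.5081*z^4 + 27.1458*z^3 + 28.6542*z^2 - 21.8734*z + 35.4415)/(0.1089*z^4 - 1.9602*z^3 + 7.0653*z^2 + 15.8004*z + 7.0756)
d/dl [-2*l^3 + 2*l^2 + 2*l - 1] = -6*l^2 + 4*l + 2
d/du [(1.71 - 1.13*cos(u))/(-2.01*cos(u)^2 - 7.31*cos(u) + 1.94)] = (2.2713*cos(u)^2 - 6.8742*cos(u) - 10.3079)*sin(u)/(4.0401*cos(u)^4 + 29.3862*cos(u)^3 + 45.6373*cos(u)^2 - 28.3628*cos(u) + 3.7636)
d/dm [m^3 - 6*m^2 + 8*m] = 3*m^2 - 12*m + 8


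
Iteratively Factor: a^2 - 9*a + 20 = (a - 5)*(a - 4)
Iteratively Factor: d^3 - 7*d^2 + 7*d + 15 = (d - 3)*(d^2 - 4*d - 5) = (d - 3)*(d + 1)*(d - 5)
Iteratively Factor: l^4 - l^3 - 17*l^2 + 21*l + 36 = (l - 3)*(l^3 + 2*l^2 - 11*l - 12) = (l - 3)*(l + 1)*(l^2 + l - 12) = (l - 3)^2*(l + 1)*(l + 4)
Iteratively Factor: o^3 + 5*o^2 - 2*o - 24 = (o - 2)*(o^2 + 7*o + 12) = (o - 2)*(o + 3)*(o + 4)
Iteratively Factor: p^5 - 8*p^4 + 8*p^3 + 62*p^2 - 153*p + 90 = (p + 3)*(p^4 - 11*p^3 + 41*p^2 - 61*p + 30) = (p - 1)*(p + 3)*(p^3 - 10*p^2 + 31*p - 30) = (p - 2)*(p - 1)*(p + 3)*(p^2 - 8*p + 15) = (p - 3)*(p - 2)*(p - 1)*(p + 3)*(p - 5)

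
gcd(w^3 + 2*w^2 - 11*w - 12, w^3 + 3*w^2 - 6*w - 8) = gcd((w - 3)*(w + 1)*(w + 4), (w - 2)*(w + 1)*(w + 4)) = w^2 + 5*w + 4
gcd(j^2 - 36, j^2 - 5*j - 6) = j - 6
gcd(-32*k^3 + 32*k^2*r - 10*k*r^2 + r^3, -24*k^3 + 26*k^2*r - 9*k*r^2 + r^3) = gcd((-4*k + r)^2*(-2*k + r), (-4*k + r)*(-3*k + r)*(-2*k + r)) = 8*k^2 - 6*k*r + r^2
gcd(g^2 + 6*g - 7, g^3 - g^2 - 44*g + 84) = g + 7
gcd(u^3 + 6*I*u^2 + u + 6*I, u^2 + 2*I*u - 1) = u + I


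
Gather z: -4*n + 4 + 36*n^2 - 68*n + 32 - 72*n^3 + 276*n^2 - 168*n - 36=-72*n^3 + 312*n^2 - 240*n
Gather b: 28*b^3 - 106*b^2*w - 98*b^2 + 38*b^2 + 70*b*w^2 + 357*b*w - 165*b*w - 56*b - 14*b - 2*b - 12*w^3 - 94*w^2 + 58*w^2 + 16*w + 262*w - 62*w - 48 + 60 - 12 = 28*b^3 + b^2*(-106*w - 60) + b*(70*w^2 + 192*w - 72) - 12*w^3 - 36*w^2 + 216*w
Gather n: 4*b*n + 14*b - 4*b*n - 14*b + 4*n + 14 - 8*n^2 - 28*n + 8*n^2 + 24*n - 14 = 0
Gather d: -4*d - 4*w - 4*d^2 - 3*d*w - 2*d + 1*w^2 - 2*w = -4*d^2 + d*(-3*w - 6) + w^2 - 6*w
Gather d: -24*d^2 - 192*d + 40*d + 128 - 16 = -24*d^2 - 152*d + 112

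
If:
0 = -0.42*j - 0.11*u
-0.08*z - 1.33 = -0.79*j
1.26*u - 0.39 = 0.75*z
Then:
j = 0.99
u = -3.77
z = -6.86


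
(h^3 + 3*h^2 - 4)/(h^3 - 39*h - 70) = (h^2 + h - 2)/(h^2 - 2*h - 35)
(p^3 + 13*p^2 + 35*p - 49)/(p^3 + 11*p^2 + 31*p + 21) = (p^2 + 6*p - 7)/(p^2 + 4*p + 3)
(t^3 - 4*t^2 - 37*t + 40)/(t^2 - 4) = (t^3 - 4*t^2 - 37*t + 40)/(t^2 - 4)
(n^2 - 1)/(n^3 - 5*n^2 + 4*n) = (n + 1)/(n*(n - 4))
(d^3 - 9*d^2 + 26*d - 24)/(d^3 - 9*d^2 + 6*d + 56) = (d^2 - 5*d + 6)/(d^2 - 5*d - 14)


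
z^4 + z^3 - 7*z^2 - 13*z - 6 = (z - 3)*(z + 1)^2*(z + 2)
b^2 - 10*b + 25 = (b - 5)^2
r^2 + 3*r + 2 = (r + 1)*(r + 2)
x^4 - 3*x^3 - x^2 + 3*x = x*(x - 3)*(x - 1)*(x + 1)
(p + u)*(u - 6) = p*u - 6*p + u^2 - 6*u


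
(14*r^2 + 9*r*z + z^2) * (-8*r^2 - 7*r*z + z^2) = -112*r^4 - 170*r^3*z - 57*r^2*z^2 + 2*r*z^3 + z^4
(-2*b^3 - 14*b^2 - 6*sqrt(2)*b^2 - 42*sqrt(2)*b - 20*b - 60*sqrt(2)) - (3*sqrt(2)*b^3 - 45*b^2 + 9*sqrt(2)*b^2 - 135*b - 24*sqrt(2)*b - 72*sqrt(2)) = -3*sqrt(2)*b^3 - 2*b^3 - 15*sqrt(2)*b^2 + 31*b^2 - 18*sqrt(2)*b + 115*b + 12*sqrt(2)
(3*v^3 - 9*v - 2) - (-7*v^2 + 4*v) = 3*v^3 + 7*v^2 - 13*v - 2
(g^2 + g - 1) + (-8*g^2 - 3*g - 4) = -7*g^2 - 2*g - 5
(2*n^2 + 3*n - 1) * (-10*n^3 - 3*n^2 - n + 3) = -20*n^5 - 36*n^4 - n^3 + 6*n^2 + 10*n - 3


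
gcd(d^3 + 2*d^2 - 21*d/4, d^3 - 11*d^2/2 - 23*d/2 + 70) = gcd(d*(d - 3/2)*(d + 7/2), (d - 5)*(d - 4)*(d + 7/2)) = d + 7/2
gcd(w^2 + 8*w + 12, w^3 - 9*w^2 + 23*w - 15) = 1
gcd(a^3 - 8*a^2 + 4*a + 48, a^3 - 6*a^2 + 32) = a^2 - 2*a - 8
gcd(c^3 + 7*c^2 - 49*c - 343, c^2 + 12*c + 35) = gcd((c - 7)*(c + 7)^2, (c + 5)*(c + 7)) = c + 7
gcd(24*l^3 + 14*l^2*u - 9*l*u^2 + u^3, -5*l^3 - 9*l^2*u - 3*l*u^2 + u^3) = l + u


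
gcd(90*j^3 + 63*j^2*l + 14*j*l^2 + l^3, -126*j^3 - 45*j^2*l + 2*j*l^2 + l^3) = 18*j^2 + 9*j*l + l^2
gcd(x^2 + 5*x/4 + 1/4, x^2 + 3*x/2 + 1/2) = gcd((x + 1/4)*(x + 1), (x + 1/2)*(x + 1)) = x + 1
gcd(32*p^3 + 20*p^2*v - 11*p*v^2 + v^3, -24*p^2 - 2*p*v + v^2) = 1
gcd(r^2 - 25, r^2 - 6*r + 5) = r - 5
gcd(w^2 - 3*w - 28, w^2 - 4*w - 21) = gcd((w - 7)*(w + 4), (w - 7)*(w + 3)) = w - 7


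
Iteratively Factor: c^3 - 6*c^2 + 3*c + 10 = (c + 1)*(c^2 - 7*c + 10) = (c - 2)*(c + 1)*(c - 5)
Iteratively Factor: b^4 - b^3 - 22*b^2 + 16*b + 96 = (b - 3)*(b^3 + 2*b^2 - 16*b - 32) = (b - 3)*(b + 4)*(b^2 - 2*b - 8) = (b - 4)*(b - 3)*(b + 4)*(b + 2)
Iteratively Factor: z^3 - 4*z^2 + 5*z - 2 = (z - 1)*(z^2 - 3*z + 2) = (z - 2)*(z - 1)*(z - 1)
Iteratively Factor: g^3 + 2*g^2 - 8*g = (g)*(g^2 + 2*g - 8) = g*(g - 2)*(g + 4)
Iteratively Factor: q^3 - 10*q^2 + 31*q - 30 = (q - 5)*(q^2 - 5*q + 6) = (q - 5)*(q - 2)*(q - 3)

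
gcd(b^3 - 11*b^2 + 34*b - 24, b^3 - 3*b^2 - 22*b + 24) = b^2 - 7*b + 6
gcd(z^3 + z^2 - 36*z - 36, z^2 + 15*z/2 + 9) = z + 6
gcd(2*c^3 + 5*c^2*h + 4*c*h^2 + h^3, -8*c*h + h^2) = 1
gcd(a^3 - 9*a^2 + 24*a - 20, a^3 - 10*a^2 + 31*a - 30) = a^2 - 7*a + 10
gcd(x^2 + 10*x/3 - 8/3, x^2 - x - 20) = x + 4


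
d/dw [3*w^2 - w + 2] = 6*w - 1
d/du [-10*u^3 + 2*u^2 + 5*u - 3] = -30*u^2 + 4*u + 5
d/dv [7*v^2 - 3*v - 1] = 14*v - 3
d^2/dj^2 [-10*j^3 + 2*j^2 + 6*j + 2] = 4 - 60*j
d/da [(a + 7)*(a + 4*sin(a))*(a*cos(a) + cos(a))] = (a + 1)*(a + 7)*(4*cos(a) + 1)*cos(a) + (a + 1)*(a + 4*sin(a))*cos(a) - (a + 7)*(a + 4*sin(a))*(a*sin(a) - sqrt(2)*cos(a + pi/4))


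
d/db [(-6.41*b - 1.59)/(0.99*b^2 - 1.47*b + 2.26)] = (6.3459*b^2 + 3.1482*b - 16.8239)/(0.9801*b^4 - 2.9106*b^3 + 6.6357*b^2 - 6.6444*b + 5.1076)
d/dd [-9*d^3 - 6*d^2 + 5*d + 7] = -27*d^2 - 12*d + 5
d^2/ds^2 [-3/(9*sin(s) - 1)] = 27*(9*sin(s)^2 + sin(s) - 18)/(9*sin(s) - 1)^3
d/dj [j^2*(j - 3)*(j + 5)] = 2*j*(2*j^2 + 3*j - 15)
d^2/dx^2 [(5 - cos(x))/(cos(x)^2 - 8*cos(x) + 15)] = (cos(x)^2 + 3*cos(x) - 2)/(cos(x) - 3)^3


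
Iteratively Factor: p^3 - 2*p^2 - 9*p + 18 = (p - 2)*(p^2 - 9) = (p - 3)*(p - 2)*(p + 3)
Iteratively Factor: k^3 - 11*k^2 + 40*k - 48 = (k - 4)*(k^2 - 7*k + 12) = (k - 4)*(k - 3)*(k - 4)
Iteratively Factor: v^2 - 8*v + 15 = (v - 3)*(v - 5)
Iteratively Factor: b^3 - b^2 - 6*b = (b + 2)*(b^2 - 3*b) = (b - 3)*(b + 2)*(b)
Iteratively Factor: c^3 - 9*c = (c - 3)*(c^2 + 3*c) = c*(c - 3)*(c + 3)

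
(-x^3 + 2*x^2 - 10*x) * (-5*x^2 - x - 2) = 5*x^5 - 9*x^4 + 50*x^3 + 6*x^2 + 20*x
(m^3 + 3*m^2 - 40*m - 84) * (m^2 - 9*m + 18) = m^5 - 6*m^4 - 49*m^3 + 330*m^2 + 36*m - 1512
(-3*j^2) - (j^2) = -4*j^2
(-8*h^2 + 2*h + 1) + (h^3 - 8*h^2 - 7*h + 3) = h^3 - 16*h^2 - 5*h + 4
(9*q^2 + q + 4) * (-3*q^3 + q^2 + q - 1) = -27*q^5 + 6*q^4 - 2*q^3 - 4*q^2 + 3*q - 4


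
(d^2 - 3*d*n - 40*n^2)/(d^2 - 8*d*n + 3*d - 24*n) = (d + 5*n)/(d + 3)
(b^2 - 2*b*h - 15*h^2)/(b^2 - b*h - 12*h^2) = (b - 5*h)/(b - 4*h)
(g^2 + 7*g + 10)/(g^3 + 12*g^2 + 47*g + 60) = (g + 2)/(g^2 + 7*g + 12)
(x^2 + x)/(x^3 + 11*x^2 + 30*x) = (x + 1)/(x^2 + 11*x + 30)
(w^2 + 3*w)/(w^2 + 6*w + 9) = w/(w + 3)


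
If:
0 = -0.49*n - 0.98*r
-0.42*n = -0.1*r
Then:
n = 0.00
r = 0.00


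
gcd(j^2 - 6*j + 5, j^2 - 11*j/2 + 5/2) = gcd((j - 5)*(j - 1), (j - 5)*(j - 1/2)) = j - 5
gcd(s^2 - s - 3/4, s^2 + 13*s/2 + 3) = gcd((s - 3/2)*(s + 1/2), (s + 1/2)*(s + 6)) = s + 1/2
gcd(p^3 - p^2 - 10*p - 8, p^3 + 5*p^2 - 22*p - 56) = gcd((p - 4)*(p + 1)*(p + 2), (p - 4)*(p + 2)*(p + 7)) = p^2 - 2*p - 8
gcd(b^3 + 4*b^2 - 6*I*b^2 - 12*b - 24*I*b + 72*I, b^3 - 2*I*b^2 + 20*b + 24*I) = b - 6*I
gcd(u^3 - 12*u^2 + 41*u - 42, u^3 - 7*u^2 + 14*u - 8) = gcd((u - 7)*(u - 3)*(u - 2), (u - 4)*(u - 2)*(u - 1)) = u - 2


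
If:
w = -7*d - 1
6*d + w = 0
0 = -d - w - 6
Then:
No Solution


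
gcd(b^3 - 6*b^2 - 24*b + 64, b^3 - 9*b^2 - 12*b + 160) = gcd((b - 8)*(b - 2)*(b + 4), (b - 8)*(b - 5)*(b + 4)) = b^2 - 4*b - 32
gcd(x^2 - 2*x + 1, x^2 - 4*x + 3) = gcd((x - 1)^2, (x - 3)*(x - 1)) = x - 1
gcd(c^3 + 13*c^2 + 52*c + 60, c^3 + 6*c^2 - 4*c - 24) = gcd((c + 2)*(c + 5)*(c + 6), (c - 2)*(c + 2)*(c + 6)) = c^2 + 8*c + 12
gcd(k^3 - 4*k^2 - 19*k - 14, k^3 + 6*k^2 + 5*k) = k + 1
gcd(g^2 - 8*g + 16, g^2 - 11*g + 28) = g - 4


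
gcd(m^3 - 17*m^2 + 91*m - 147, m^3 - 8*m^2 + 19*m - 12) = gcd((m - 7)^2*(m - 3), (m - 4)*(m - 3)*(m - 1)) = m - 3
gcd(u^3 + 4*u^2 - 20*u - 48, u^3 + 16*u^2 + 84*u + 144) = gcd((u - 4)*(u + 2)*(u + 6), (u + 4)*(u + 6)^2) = u + 6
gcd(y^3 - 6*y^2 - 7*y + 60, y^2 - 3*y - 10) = y - 5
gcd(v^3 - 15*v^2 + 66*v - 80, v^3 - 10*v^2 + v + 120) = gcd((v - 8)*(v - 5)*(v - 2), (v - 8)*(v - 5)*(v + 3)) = v^2 - 13*v + 40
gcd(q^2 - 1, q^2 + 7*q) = 1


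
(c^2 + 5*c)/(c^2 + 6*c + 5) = c/(c + 1)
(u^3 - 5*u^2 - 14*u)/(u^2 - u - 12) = u*(-u^2 + 5*u + 14)/(-u^2 + u + 12)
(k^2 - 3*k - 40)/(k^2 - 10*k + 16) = (k + 5)/(k - 2)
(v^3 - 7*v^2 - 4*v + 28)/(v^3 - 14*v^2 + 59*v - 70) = (v + 2)/(v - 5)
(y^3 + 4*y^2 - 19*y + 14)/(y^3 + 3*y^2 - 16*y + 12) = (y + 7)/(y + 6)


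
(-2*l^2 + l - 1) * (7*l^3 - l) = -14*l^5 + 7*l^4 - 5*l^3 - l^2 + l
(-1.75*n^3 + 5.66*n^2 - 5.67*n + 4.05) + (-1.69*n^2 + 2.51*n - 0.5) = -1.75*n^3 + 3.97*n^2 - 3.16*n + 3.55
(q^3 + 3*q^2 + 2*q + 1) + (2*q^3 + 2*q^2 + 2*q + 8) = 3*q^3 + 5*q^2 + 4*q + 9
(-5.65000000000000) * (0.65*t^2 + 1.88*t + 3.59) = -3.6725*t^2 - 10.622*t - 20.2835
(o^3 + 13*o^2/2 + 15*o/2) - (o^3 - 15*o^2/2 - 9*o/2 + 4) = 14*o^2 + 12*o - 4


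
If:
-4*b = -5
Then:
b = 5/4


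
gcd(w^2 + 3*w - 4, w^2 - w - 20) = w + 4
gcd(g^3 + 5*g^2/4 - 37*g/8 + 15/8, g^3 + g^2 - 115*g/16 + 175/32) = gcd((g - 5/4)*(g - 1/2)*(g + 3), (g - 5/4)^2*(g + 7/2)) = g - 5/4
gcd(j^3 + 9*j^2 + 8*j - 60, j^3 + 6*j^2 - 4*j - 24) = j^2 + 4*j - 12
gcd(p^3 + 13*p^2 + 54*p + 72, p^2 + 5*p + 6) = p + 3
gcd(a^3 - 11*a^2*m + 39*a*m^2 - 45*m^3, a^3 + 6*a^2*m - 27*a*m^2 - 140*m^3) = a - 5*m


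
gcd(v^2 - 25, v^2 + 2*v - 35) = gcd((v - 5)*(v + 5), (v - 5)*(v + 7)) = v - 5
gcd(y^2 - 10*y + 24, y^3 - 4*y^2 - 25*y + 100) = y - 4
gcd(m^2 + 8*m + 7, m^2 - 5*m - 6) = m + 1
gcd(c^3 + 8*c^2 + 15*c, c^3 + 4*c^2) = c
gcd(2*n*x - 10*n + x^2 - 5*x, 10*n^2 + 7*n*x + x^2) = 2*n + x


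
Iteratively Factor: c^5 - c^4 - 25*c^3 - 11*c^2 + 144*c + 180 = (c - 5)*(c^4 + 4*c^3 - 5*c^2 - 36*c - 36) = (c - 5)*(c + 3)*(c^3 + c^2 - 8*c - 12) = (c - 5)*(c + 2)*(c + 3)*(c^2 - c - 6) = (c - 5)*(c - 3)*(c + 2)*(c + 3)*(c + 2)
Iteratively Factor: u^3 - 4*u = (u)*(u^2 - 4) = u*(u + 2)*(u - 2)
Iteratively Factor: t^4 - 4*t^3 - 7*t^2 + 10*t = (t - 1)*(t^3 - 3*t^2 - 10*t) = (t - 5)*(t - 1)*(t^2 + 2*t) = (t - 5)*(t - 1)*(t + 2)*(t)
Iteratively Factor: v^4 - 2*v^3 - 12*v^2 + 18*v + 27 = (v + 1)*(v^3 - 3*v^2 - 9*v + 27) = (v - 3)*(v + 1)*(v^2 - 9) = (v - 3)*(v + 1)*(v + 3)*(v - 3)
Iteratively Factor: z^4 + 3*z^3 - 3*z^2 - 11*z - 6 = (z + 3)*(z^3 - 3*z - 2) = (z + 1)*(z + 3)*(z^2 - z - 2) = (z - 2)*(z + 1)*(z + 3)*(z + 1)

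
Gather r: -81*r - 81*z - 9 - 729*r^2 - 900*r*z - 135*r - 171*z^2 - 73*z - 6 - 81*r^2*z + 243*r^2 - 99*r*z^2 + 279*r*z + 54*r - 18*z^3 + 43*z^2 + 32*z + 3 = r^2*(-81*z - 486) + r*(-99*z^2 - 621*z - 162) - 18*z^3 - 128*z^2 - 122*z - 12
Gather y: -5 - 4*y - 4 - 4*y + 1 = -8*y - 8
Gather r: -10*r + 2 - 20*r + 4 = 6 - 30*r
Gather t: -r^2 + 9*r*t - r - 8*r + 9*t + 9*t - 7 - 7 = -r^2 - 9*r + t*(9*r + 18) - 14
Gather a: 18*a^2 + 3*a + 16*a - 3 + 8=18*a^2 + 19*a + 5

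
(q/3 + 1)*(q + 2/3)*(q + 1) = q^3/3 + 14*q^2/9 + 17*q/9 + 2/3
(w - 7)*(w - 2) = w^2 - 9*w + 14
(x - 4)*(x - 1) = x^2 - 5*x + 4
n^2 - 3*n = n*(n - 3)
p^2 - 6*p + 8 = (p - 4)*(p - 2)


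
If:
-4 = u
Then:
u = -4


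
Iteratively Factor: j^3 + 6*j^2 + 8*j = (j + 2)*(j^2 + 4*j) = j*(j + 2)*(j + 4)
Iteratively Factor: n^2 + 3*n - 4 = (n + 4)*(n - 1)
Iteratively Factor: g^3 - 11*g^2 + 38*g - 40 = (g - 4)*(g^2 - 7*g + 10) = (g - 5)*(g - 4)*(g - 2)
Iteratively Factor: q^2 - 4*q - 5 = (q - 5)*(q + 1)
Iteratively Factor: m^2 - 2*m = (m)*(m - 2)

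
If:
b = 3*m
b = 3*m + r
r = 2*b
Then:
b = 0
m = 0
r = 0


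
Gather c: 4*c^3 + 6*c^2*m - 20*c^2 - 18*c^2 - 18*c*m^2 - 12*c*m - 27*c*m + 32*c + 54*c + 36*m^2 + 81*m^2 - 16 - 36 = 4*c^3 + c^2*(6*m - 38) + c*(-18*m^2 - 39*m + 86) + 117*m^2 - 52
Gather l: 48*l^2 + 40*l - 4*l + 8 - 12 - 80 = 48*l^2 + 36*l - 84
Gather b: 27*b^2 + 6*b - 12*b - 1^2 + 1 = 27*b^2 - 6*b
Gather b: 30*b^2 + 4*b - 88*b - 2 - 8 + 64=30*b^2 - 84*b + 54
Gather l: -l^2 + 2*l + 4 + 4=-l^2 + 2*l + 8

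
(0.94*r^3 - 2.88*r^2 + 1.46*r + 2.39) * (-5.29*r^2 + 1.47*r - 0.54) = -4.9726*r^5 + 16.617*r^4 - 12.4646*r^3 - 8.9417*r^2 + 2.7249*r - 1.2906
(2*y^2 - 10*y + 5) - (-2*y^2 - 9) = 4*y^2 - 10*y + 14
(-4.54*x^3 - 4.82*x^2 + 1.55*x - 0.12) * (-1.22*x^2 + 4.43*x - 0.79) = 5.5388*x^5 - 14.2318*x^4 - 19.657*x^3 + 10.8207*x^2 - 1.7561*x + 0.0948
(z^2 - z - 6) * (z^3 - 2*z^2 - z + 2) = z^5 - 3*z^4 - 5*z^3 + 15*z^2 + 4*z - 12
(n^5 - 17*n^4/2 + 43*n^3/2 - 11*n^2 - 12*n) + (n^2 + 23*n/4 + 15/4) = n^5 - 17*n^4/2 + 43*n^3/2 - 10*n^2 - 25*n/4 + 15/4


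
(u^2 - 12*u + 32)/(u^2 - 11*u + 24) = (u - 4)/(u - 3)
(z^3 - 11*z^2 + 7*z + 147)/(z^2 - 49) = (z^2 - 4*z - 21)/(z + 7)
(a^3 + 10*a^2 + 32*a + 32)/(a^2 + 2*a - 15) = (a^3 + 10*a^2 + 32*a + 32)/(a^2 + 2*a - 15)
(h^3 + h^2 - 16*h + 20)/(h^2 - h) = (h^3 + h^2 - 16*h + 20)/(h*(h - 1))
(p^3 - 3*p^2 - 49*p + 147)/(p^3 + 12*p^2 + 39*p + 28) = (p^2 - 10*p + 21)/(p^2 + 5*p + 4)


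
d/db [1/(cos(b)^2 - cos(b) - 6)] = (2*cos(b) - 1)*sin(b)/(sin(b)^2 + cos(b) + 5)^2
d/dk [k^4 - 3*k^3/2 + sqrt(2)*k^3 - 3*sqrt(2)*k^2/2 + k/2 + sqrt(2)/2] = 4*k^3 - 9*k^2/2 + 3*sqrt(2)*k^2 - 3*sqrt(2)*k + 1/2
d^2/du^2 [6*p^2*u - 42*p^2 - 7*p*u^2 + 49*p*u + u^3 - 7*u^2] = -14*p + 6*u - 14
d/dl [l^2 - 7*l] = 2*l - 7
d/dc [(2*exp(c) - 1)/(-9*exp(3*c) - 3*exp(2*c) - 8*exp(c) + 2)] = (36*exp(3*c) - 21*exp(2*c) - 6*exp(c) - 4)*exp(c)/(81*exp(6*c) + 54*exp(5*c) + 153*exp(4*c) + 12*exp(3*c) + 52*exp(2*c) - 32*exp(c) + 4)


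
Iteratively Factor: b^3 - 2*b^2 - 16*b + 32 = (b - 4)*(b^2 + 2*b - 8) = (b - 4)*(b + 4)*(b - 2)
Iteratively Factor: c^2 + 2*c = (c + 2)*(c)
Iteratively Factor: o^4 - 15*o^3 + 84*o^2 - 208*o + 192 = (o - 3)*(o^3 - 12*o^2 + 48*o - 64) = (o - 4)*(o - 3)*(o^2 - 8*o + 16) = (o - 4)^2*(o - 3)*(o - 4)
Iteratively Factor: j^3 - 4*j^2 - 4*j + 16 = (j - 2)*(j^2 - 2*j - 8) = (j - 2)*(j + 2)*(j - 4)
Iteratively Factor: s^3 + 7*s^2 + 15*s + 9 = (s + 1)*(s^2 + 6*s + 9) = (s + 1)*(s + 3)*(s + 3)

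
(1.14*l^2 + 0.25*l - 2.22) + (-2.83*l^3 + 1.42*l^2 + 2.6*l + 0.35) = -2.83*l^3 + 2.56*l^2 + 2.85*l - 1.87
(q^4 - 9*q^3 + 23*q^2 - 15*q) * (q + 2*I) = q^5 - 9*q^4 + 2*I*q^4 + 23*q^3 - 18*I*q^3 - 15*q^2 + 46*I*q^2 - 30*I*q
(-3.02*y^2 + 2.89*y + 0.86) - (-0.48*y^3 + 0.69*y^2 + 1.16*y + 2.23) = 0.48*y^3 - 3.71*y^2 + 1.73*y - 1.37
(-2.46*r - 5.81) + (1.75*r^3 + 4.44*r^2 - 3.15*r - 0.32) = 1.75*r^3 + 4.44*r^2 - 5.61*r - 6.13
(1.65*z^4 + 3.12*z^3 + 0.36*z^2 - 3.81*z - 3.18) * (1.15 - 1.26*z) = -2.079*z^5 - 2.0337*z^4 + 3.1344*z^3 + 5.2146*z^2 - 0.3747*z - 3.657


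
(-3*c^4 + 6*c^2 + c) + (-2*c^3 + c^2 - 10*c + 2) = -3*c^4 - 2*c^3 + 7*c^2 - 9*c + 2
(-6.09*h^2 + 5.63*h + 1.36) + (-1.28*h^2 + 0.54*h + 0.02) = -7.37*h^2 + 6.17*h + 1.38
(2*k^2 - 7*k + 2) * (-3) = -6*k^2 + 21*k - 6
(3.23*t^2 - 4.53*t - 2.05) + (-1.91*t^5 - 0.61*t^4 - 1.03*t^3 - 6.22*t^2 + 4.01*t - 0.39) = -1.91*t^5 - 0.61*t^4 - 1.03*t^3 - 2.99*t^2 - 0.52*t - 2.44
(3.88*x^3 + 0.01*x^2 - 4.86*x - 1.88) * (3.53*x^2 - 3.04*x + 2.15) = 13.6964*x^5 - 11.7599*x^4 - 8.8442*x^3 + 8.1595*x^2 - 4.7338*x - 4.042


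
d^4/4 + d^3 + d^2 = d^2*(d/4 + 1/2)*(d + 2)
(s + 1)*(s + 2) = s^2 + 3*s + 2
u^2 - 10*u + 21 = (u - 7)*(u - 3)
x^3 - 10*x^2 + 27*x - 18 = (x - 6)*(x - 3)*(x - 1)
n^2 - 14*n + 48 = (n - 8)*(n - 6)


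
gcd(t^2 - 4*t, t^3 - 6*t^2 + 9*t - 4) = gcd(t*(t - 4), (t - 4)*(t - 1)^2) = t - 4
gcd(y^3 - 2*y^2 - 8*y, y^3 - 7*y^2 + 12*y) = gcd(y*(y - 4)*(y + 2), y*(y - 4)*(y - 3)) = y^2 - 4*y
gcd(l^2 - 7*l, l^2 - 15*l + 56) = l - 7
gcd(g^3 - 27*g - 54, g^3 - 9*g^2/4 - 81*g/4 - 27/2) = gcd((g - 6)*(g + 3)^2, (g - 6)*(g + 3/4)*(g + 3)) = g^2 - 3*g - 18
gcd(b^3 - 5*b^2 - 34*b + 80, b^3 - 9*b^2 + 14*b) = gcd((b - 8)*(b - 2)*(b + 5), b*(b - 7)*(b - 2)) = b - 2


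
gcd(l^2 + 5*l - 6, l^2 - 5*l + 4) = l - 1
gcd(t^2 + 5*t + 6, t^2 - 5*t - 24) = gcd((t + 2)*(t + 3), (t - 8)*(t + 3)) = t + 3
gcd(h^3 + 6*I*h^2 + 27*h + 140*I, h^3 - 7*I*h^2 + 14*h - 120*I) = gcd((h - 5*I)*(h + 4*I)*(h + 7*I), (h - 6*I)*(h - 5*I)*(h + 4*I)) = h^2 - I*h + 20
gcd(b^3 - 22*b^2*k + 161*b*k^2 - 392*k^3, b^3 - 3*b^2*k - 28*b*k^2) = b - 7*k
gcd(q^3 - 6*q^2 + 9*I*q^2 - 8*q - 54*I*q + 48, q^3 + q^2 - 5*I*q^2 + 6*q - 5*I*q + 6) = q + I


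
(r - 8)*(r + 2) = r^2 - 6*r - 16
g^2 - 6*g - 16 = (g - 8)*(g + 2)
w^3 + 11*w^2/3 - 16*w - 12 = (w - 3)*(w + 2/3)*(w + 6)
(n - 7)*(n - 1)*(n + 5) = n^3 - 3*n^2 - 33*n + 35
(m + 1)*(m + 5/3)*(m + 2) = m^3 + 14*m^2/3 + 7*m + 10/3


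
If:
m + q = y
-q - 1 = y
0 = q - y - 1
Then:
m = -1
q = 0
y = -1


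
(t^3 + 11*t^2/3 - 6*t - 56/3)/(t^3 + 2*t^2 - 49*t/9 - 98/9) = 3*(t + 4)/(3*t + 7)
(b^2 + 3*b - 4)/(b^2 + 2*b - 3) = (b + 4)/(b + 3)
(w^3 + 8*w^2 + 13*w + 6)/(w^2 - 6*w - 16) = (w^3 + 8*w^2 + 13*w + 6)/(w^2 - 6*w - 16)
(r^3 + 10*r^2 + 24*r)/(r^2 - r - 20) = r*(r + 6)/(r - 5)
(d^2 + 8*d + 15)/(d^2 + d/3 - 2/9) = 9*(d^2 + 8*d + 15)/(9*d^2 + 3*d - 2)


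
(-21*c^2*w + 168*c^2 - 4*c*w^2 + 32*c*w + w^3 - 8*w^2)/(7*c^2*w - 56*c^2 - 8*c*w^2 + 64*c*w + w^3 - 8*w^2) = (3*c + w)/(-c + w)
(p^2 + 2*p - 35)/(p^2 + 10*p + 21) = (p - 5)/(p + 3)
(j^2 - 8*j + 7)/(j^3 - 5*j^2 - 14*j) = (j - 1)/(j*(j + 2))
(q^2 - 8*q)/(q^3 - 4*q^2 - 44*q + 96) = q/(q^2 + 4*q - 12)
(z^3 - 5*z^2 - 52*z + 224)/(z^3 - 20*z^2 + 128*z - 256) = (z + 7)/(z - 8)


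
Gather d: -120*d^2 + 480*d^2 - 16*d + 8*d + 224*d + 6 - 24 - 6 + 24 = 360*d^2 + 216*d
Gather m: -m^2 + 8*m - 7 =-m^2 + 8*m - 7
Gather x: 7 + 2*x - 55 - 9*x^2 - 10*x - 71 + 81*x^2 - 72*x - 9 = 72*x^2 - 80*x - 128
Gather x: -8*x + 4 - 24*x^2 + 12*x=-24*x^2 + 4*x + 4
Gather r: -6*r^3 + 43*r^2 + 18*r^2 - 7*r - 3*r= -6*r^3 + 61*r^2 - 10*r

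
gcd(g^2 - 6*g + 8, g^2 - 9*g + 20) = g - 4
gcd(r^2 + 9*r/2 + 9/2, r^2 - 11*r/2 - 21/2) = r + 3/2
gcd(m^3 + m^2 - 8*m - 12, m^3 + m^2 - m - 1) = 1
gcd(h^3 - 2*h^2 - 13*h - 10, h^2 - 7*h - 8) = h + 1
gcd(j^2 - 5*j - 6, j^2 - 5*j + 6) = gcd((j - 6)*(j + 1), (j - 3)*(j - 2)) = 1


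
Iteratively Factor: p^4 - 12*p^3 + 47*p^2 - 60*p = (p - 4)*(p^3 - 8*p^2 + 15*p) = (p - 4)*(p - 3)*(p^2 - 5*p) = p*(p - 4)*(p - 3)*(p - 5)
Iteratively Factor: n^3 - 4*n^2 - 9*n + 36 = (n - 3)*(n^2 - n - 12) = (n - 3)*(n + 3)*(n - 4)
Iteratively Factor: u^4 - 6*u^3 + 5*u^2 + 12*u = (u - 4)*(u^3 - 2*u^2 - 3*u) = (u - 4)*(u + 1)*(u^2 - 3*u) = (u - 4)*(u - 3)*(u + 1)*(u)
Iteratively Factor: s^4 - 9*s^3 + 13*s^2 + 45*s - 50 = (s - 5)*(s^3 - 4*s^2 - 7*s + 10) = (s - 5)*(s - 1)*(s^2 - 3*s - 10) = (s - 5)*(s - 1)*(s + 2)*(s - 5)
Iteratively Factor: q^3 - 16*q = (q)*(q^2 - 16) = q*(q - 4)*(q + 4)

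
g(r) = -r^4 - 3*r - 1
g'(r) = -4*r^3 - 3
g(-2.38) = -25.95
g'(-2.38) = 50.93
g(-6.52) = -1788.57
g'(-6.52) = 1105.67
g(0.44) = -2.36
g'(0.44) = -3.34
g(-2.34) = -23.96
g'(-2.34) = 48.25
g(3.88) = -239.27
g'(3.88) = -236.64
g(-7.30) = -2818.92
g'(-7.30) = 1553.07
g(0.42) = -2.29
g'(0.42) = -3.30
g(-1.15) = 0.70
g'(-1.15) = 3.08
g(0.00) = -1.00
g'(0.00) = -3.00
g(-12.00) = -20701.00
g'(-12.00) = 6909.00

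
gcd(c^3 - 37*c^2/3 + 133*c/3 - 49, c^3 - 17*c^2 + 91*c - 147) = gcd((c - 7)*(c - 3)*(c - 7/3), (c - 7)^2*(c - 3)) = c^2 - 10*c + 21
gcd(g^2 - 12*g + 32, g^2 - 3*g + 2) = 1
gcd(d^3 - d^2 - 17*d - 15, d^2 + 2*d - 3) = d + 3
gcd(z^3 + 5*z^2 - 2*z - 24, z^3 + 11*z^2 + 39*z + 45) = z + 3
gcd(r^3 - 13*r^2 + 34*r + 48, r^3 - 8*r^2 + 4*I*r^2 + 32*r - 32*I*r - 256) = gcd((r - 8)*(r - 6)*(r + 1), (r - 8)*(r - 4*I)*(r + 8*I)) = r - 8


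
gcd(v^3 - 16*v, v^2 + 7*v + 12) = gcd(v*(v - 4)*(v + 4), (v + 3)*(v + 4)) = v + 4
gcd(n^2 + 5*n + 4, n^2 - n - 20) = n + 4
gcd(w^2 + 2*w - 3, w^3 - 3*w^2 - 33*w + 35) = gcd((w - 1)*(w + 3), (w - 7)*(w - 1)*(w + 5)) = w - 1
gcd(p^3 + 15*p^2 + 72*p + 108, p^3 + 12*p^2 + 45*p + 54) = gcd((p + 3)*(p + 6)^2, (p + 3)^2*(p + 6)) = p^2 + 9*p + 18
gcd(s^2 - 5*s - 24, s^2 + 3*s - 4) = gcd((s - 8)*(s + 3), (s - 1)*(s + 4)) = 1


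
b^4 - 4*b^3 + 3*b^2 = b^2*(b - 3)*(b - 1)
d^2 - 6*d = d*(d - 6)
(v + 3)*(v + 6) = v^2 + 9*v + 18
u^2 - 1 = (u - 1)*(u + 1)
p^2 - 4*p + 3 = (p - 3)*(p - 1)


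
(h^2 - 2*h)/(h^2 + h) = (h - 2)/(h + 1)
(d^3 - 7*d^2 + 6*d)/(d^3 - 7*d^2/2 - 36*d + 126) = 2*d*(d - 1)/(2*d^2 + 5*d - 42)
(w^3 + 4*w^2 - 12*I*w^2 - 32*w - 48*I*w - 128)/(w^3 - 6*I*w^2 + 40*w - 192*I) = (w + 4)/(w + 6*I)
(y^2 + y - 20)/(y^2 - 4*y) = (y + 5)/y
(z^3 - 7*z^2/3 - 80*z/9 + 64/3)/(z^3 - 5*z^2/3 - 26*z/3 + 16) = (z - 8/3)/(z - 2)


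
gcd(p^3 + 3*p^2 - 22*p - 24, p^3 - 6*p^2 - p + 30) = 1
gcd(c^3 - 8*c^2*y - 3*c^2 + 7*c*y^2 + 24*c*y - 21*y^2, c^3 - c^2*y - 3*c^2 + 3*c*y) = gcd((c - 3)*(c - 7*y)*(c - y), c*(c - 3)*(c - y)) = -c^2 + c*y + 3*c - 3*y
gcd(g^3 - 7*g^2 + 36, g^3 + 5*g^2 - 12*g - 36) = g^2 - g - 6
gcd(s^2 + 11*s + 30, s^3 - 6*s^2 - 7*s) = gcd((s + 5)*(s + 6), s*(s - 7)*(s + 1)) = 1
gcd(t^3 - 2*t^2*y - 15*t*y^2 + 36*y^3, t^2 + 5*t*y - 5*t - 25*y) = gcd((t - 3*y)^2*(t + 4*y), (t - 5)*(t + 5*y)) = 1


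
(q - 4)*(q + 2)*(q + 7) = q^3 + 5*q^2 - 22*q - 56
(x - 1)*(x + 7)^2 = x^3 + 13*x^2 + 35*x - 49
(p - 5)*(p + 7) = p^2 + 2*p - 35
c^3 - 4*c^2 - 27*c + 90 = (c - 6)*(c - 3)*(c + 5)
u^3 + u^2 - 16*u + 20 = (u - 2)^2*(u + 5)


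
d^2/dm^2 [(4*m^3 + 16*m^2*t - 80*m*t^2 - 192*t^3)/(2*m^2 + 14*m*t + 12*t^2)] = -20*t^2/(m^3 + 3*m^2*t + 3*m*t^2 + t^3)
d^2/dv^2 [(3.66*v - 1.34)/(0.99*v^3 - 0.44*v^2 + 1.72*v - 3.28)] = (21.522996*v^5 - 25.325784*v^4 - 1.70808*v^3 + 127.369968*v^2 - 51.715488*v + 37.235776)/(0.970299*v^9 - 1.293732*v^8 + 5.632308*v^7 - 14.22476*v^6 + 18.358032*v^5 - 39.321216*v^4 + 51.93472*v^3 - 43.311744*v^2 + 55.513344*v - 35.287552)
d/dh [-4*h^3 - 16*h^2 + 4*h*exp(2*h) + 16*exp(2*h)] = -12*h^2 + 8*h*exp(2*h) - 32*h + 36*exp(2*h)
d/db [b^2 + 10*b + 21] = 2*b + 10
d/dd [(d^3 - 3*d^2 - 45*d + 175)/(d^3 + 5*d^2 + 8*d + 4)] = 2*(4*d^3 + 45*d^2 - 246*d - 395)/(d^5 + 8*d^4 + 25*d^3 + 38*d^2 + 28*d + 8)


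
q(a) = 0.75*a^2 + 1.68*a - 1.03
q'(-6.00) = -7.32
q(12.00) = 127.13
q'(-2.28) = -1.74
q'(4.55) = 8.50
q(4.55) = 22.14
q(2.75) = 9.26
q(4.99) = 26.03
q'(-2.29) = -1.76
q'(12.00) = 19.68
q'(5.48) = 9.90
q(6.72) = 44.13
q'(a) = 1.5*a + 1.68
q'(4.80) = 8.88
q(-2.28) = -0.96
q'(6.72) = 11.76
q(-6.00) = 15.89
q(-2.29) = -0.94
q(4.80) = 24.31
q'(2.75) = 5.80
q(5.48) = 30.70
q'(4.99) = 9.16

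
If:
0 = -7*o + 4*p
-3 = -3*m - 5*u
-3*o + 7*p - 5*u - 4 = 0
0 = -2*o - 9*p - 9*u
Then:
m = 871/516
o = 9/43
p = 63/172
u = -71/172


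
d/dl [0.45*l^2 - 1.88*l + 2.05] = 0.9*l - 1.88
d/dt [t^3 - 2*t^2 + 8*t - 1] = 3*t^2 - 4*t + 8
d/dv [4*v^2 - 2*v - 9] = 8*v - 2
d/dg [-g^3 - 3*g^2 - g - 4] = -3*g^2 - 6*g - 1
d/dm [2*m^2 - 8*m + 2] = 4*m - 8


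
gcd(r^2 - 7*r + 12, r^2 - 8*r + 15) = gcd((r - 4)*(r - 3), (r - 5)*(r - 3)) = r - 3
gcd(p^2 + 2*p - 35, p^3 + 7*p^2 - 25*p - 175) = p^2 + 2*p - 35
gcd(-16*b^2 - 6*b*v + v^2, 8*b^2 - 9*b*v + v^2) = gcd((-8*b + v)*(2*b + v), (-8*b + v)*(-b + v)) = -8*b + v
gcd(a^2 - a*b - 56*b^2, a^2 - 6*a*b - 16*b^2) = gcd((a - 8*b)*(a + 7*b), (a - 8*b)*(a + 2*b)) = a - 8*b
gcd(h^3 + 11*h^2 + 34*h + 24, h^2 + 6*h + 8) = h + 4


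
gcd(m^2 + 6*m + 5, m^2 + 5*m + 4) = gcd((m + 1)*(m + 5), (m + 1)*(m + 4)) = m + 1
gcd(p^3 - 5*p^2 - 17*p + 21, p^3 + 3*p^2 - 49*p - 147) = p^2 - 4*p - 21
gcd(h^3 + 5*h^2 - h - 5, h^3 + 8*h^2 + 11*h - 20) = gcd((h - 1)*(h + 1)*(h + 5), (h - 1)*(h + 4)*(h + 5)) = h^2 + 4*h - 5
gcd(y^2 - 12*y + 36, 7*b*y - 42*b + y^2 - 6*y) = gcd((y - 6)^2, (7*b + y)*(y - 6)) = y - 6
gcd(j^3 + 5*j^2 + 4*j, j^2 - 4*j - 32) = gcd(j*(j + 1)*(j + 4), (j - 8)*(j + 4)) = j + 4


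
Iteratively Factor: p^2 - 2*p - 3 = (p + 1)*(p - 3)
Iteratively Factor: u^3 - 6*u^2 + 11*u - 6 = (u - 1)*(u^2 - 5*u + 6) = (u - 3)*(u - 1)*(u - 2)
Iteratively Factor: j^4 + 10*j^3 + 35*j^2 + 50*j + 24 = (j + 4)*(j^3 + 6*j^2 + 11*j + 6) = (j + 2)*(j + 4)*(j^2 + 4*j + 3) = (j + 2)*(j + 3)*(j + 4)*(j + 1)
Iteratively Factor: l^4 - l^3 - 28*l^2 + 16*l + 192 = (l + 4)*(l^3 - 5*l^2 - 8*l + 48) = (l - 4)*(l + 4)*(l^2 - l - 12) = (l - 4)^2*(l + 4)*(l + 3)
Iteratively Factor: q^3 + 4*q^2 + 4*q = (q)*(q^2 + 4*q + 4) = q*(q + 2)*(q + 2)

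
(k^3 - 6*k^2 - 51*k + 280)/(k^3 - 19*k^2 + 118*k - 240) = (k + 7)/(k - 6)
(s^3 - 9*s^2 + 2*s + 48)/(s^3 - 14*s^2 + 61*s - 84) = (s^2 - 6*s - 16)/(s^2 - 11*s + 28)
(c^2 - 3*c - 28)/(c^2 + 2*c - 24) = (c^2 - 3*c - 28)/(c^2 + 2*c - 24)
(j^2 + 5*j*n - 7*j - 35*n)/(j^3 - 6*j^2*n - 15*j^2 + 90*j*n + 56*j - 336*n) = (j + 5*n)/(j^2 - 6*j*n - 8*j + 48*n)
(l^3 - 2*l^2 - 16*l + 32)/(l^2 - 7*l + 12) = (l^2 + 2*l - 8)/(l - 3)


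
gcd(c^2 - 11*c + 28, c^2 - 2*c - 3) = 1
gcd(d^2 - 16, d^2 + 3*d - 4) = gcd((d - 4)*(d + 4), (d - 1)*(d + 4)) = d + 4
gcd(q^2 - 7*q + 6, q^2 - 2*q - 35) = 1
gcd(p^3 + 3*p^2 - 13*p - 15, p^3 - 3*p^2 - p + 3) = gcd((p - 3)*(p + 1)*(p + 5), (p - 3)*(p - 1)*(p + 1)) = p^2 - 2*p - 3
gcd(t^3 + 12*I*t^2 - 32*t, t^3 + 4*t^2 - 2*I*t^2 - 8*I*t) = t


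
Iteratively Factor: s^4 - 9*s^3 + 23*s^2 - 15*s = (s - 5)*(s^3 - 4*s^2 + 3*s) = s*(s - 5)*(s^2 - 4*s + 3) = s*(s - 5)*(s - 3)*(s - 1)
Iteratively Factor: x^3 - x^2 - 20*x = (x)*(x^2 - x - 20) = x*(x + 4)*(x - 5)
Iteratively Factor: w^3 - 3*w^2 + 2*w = (w)*(w^2 - 3*w + 2) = w*(w - 2)*(w - 1)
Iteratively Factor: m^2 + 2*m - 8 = (m - 2)*(m + 4)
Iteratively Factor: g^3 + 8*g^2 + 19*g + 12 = (g + 1)*(g^2 + 7*g + 12) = (g + 1)*(g + 3)*(g + 4)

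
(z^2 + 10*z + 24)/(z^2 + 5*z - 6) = (z + 4)/(z - 1)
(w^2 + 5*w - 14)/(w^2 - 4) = (w + 7)/(w + 2)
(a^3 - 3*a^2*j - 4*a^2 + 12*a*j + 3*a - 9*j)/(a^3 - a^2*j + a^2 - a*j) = (a^3 - 3*a^2*j - 4*a^2 + 12*a*j + 3*a - 9*j)/(a*(a^2 - a*j + a - j))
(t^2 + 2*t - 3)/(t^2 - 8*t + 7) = (t + 3)/(t - 7)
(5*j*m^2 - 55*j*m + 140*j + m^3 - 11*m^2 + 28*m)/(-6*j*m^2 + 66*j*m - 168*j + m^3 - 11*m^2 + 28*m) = (-5*j - m)/(6*j - m)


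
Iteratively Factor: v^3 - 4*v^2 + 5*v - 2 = (v - 1)*(v^2 - 3*v + 2) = (v - 1)^2*(v - 2)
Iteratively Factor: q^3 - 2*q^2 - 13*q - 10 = (q - 5)*(q^2 + 3*q + 2) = (q - 5)*(q + 2)*(q + 1)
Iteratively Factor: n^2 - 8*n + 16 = (n - 4)*(n - 4)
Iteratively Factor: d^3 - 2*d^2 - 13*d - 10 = (d - 5)*(d^2 + 3*d + 2) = (d - 5)*(d + 2)*(d + 1)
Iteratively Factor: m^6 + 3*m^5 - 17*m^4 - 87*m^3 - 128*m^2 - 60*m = (m + 2)*(m^5 + m^4 - 19*m^3 - 49*m^2 - 30*m) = (m + 1)*(m + 2)*(m^4 - 19*m^2 - 30*m) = m*(m + 1)*(m + 2)*(m^3 - 19*m - 30) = m*(m - 5)*(m + 1)*(m + 2)*(m^2 + 5*m + 6) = m*(m - 5)*(m + 1)*(m + 2)*(m + 3)*(m + 2)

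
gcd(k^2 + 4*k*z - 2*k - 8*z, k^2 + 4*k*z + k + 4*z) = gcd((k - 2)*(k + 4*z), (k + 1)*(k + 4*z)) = k + 4*z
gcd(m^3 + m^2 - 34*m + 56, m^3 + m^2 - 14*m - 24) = m - 4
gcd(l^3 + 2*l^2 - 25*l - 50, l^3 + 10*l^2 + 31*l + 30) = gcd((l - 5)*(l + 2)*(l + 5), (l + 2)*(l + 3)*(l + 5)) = l^2 + 7*l + 10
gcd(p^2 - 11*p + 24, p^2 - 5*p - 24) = p - 8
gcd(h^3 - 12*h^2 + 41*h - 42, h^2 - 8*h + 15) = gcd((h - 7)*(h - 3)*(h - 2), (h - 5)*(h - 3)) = h - 3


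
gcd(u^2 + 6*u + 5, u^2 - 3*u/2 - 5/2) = u + 1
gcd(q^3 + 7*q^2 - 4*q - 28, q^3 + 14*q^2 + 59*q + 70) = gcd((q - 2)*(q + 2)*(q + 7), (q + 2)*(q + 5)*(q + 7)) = q^2 + 9*q + 14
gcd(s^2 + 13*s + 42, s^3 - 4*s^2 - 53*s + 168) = s + 7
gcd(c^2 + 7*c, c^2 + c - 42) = c + 7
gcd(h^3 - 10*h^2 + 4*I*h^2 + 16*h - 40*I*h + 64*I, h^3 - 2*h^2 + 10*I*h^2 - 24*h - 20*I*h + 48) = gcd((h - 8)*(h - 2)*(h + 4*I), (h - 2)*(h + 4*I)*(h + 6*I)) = h^2 + h*(-2 + 4*I) - 8*I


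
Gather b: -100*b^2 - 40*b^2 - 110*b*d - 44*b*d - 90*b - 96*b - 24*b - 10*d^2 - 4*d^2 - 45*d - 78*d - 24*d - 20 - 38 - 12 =-140*b^2 + b*(-154*d - 210) - 14*d^2 - 147*d - 70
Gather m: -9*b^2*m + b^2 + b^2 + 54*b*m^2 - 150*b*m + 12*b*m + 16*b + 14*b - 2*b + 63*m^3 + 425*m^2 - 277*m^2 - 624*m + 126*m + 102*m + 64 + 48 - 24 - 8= 2*b^2 + 28*b + 63*m^3 + m^2*(54*b + 148) + m*(-9*b^2 - 138*b - 396) + 80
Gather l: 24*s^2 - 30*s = 24*s^2 - 30*s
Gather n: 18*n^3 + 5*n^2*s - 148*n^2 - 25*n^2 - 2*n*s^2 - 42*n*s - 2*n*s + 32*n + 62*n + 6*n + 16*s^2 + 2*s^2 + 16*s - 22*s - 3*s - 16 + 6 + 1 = 18*n^3 + n^2*(5*s - 173) + n*(-2*s^2 - 44*s + 100) + 18*s^2 - 9*s - 9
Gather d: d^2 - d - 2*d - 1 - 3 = d^2 - 3*d - 4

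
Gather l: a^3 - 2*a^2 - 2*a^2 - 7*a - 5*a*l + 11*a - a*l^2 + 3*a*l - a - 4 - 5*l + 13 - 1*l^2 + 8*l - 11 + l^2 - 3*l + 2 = a^3 - 4*a^2 - a*l^2 - 2*a*l + 3*a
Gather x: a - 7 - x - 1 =a - x - 8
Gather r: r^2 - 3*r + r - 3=r^2 - 2*r - 3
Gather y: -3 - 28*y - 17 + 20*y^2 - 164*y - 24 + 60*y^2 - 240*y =80*y^2 - 432*y - 44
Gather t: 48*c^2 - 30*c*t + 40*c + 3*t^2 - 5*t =48*c^2 + 40*c + 3*t^2 + t*(-30*c - 5)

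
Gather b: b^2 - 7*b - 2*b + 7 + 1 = b^2 - 9*b + 8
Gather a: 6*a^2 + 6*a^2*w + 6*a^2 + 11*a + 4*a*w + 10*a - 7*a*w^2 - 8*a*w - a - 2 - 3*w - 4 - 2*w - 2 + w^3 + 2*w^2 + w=a^2*(6*w + 12) + a*(-7*w^2 - 4*w + 20) + w^3 + 2*w^2 - 4*w - 8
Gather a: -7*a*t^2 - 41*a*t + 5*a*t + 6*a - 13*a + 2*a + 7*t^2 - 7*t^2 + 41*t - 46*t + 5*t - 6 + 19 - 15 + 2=a*(-7*t^2 - 36*t - 5)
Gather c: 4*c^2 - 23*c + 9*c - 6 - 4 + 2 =4*c^2 - 14*c - 8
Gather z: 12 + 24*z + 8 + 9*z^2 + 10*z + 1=9*z^2 + 34*z + 21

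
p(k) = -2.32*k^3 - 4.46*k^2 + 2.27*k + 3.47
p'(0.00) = 2.27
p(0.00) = 3.47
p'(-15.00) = -1429.93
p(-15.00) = 6795.92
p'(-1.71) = -2.83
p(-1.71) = -1.85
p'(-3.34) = -45.58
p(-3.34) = 32.58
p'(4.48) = -177.38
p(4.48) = -284.48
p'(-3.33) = -45.21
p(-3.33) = 32.12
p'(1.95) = -41.59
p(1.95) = -26.27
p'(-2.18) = -11.36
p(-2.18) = 1.36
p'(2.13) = -48.31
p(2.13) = -34.35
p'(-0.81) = 4.93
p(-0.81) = -0.06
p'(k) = -6.96*k^2 - 8.92*k + 2.27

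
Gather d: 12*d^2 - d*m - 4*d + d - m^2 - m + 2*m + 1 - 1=12*d^2 + d*(-m - 3) - m^2 + m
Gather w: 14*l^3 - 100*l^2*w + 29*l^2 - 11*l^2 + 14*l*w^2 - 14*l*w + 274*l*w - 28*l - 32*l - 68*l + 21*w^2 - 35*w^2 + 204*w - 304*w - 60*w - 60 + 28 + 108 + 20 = 14*l^3 + 18*l^2 - 128*l + w^2*(14*l - 14) + w*(-100*l^2 + 260*l - 160) + 96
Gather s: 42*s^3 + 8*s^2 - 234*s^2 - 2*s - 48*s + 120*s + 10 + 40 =42*s^3 - 226*s^2 + 70*s + 50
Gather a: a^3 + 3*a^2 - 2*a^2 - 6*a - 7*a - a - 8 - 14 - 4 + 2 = a^3 + a^2 - 14*a - 24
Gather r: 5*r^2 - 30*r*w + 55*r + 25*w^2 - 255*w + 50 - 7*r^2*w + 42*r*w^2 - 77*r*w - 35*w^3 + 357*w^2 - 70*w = r^2*(5 - 7*w) + r*(42*w^2 - 107*w + 55) - 35*w^3 + 382*w^2 - 325*w + 50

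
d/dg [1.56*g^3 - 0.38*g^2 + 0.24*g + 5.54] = 4.68*g^2 - 0.76*g + 0.24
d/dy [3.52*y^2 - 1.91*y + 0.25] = 7.04*y - 1.91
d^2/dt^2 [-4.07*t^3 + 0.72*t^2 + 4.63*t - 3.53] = 1.44 - 24.42*t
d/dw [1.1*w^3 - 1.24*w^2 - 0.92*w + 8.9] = 3.3*w^2 - 2.48*w - 0.92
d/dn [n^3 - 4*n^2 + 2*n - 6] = 3*n^2 - 8*n + 2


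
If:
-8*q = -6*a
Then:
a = 4*q/3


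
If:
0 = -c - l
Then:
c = -l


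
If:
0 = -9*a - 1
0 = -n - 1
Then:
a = -1/9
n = -1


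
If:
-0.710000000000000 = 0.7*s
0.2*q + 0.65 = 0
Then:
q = -3.25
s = -1.01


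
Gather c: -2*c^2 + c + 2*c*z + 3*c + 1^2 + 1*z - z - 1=-2*c^2 + c*(2*z + 4)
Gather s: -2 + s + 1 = s - 1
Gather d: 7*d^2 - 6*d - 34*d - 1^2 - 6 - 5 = 7*d^2 - 40*d - 12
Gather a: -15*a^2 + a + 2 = -15*a^2 + a + 2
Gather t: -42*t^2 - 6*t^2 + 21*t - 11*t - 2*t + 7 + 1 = -48*t^2 + 8*t + 8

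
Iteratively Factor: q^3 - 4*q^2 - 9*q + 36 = (q + 3)*(q^2 - 7*q + 12) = (q - 4)*(q + 3)*(q - 3)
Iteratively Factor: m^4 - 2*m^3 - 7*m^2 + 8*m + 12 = (m + 2)*(m^3 - 4*m^2 + m + 6) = (m + 1)*(m + 2)*(m^2 - 5*m + 6) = (m - 3)*(m + 1)*(m + 2)*(m - 2)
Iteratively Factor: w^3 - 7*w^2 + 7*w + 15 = (w - 3)*(w^2 - 4*w - 5) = (w - 3)*(w + 1)*(w - 5)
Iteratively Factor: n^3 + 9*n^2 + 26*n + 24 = (n + 2)*(n^2 + 7*n + 12) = (n + 2)*(n + 4)*(n + 3)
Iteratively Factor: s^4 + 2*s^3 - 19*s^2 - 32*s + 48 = (s - 4)*(s^3 + 6*s^2 + 5*s - 12) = (s - 4)*(s + 3)*(s^2 + 3*s - 4) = (s - 4)*(s - 1)*(s + 3)*(s + 4)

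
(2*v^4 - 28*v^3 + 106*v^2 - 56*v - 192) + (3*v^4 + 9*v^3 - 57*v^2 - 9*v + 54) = 5*v^4 - 19*v^3 + 49*v^2 - 65*v - 138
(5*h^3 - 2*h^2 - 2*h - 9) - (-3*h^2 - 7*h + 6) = 5*h^3 + h^2 + 5*h - 15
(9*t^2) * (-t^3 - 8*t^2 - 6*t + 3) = -9*t^5 - 72*t^4 - 54*t^3 + 27*t^2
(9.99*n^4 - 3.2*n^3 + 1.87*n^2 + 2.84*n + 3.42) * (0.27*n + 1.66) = 2.6973*n^5 + 15.7194*n^4 - 4.8071*n^3 + 3.871*n^2 + 5.6378*n + 5.6772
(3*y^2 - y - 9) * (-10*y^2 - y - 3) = -30*y^4 + 7*y^3 + 82*y^2 + 12*y + 27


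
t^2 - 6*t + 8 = (t - 4)*(t - 2)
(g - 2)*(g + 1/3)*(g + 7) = g^3 + 16*g^2/3 - 37*g/3 - 14/3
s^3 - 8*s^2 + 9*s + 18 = (s - 6)*(s - 3)*(s + 1)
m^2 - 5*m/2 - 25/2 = (m - 5)*(m + 5/2)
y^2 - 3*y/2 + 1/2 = (y - 1)*(y - 1/2)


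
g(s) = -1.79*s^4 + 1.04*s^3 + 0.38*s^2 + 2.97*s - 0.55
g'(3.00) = -159.99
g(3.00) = -105.13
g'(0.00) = 2.97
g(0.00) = -0.55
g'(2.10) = -47.98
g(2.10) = -17.82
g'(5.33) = -988.51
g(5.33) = -1261.10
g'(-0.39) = 3.57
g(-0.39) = -1.75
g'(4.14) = -448.47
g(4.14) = -433.79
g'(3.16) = -189.40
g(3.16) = -133.04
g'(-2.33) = 108.71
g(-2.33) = -71.32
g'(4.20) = -469.27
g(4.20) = -461.31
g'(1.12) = -2.32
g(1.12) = 1.90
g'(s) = -7.16*s^3 + 3.12*s^2 + 0.76*s + 2.97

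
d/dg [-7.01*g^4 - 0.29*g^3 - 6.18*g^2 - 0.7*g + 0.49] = -28.04*g^3 - 0.87*g^2 - 12.36*g - 0.7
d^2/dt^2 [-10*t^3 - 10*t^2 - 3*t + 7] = -60*t - 20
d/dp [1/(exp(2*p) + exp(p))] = (-2*exp(p) - 1)*exp(-p)/(exp(p) + 1)^2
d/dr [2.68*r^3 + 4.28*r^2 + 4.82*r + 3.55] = 8.04*r^2 + 8.56*r + 4.82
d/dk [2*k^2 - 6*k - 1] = 4*k - 6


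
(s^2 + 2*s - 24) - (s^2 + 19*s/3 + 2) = -13*s/3 - 26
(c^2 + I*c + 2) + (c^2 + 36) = 2*c^2 + I*c + 38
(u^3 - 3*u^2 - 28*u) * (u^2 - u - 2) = u^5 - 4*u^4 - 27*u^3 + 34*u^2 + 56*u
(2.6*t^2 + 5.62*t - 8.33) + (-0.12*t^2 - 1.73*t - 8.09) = 2.48*t^2 + 3.89*t - 16.42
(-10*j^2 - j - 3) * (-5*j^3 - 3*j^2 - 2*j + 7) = 50*j^5 + 35*j^4 + 38*j^3 - 59*j^2 - j - 21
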